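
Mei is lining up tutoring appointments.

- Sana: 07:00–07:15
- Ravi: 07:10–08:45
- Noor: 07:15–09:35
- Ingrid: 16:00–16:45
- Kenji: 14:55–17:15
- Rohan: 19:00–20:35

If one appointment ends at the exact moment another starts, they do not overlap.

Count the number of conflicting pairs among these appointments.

3

Sorted by start: Sana, Ravi, Noor, Kenji, Ingrid, Rohan.
Ravi starts before Sana ends → Sana and Ravi overlap.
Noor starts exactly when Sana ends (back-to-back, no overlap); Sana is clear from here.
Noor starts before Ravi ends → Ravi and Noor overlap.
Kenji starts after Ravi ends; Ravi is clear from here.
Kenji starts after Noor ends; Noor is clear from here.
Ingrid starts before Kenji ends → Kenji and Ingrid overlap.
Rohan starts after Kenji ends.
Rohan starts after Ingrid ends.
Overlapping pairs: Ingrid & Kenji, Noor & Ravi, Ravi & Sana — 3 in total.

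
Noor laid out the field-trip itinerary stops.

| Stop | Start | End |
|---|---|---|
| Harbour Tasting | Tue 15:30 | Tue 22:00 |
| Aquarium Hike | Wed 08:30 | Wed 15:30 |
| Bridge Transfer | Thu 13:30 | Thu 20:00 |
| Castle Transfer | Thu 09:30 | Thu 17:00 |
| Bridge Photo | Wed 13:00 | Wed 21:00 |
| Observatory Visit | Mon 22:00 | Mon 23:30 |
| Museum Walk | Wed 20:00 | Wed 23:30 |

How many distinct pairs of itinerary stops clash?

3

Check each pair: they overlap iff neither finishes before the other starts.
Sorted by start: Observatory Visit, Harbour Tasting, Aquarium Hike, Bridge Photo, Museum Walk, Castle Transfer, Bridge Transfer.
Harbour Tasting starts after Observatory Visit ends, so Observatory Visit has no further overlaps.
Aquarium Hike starts after Harbour Tasting ends, so Harbour Tasting has no further overlaps.
Bridge Photo starts before Aquarium Hike ends → Aquarium Hike and Bridge Photo overlap.
Museum Walk starts after Aquarium Hike ends, so Aquarium Hike has no further overlaps.
Museum Walk starts before Bridge Photo ends → Bridge Photo and Museum Walk overlap.
Castle Transfer starts after Bridge Photo ends, so Bridge Photo has no further overlaps.
Castle Transfer starts after Museum Walk ends, so Museum Walk has no further overlaps.
Bridge Transfer starts before Castle Transfer ends → Castle Transfer and Bridge Transfer overlap.
Overlapping pairs: Aquarium Hike & Bridge Photo, Bridge Photo & Museum Walk, Bridge Transfer & Castle Transfer — 3 in total.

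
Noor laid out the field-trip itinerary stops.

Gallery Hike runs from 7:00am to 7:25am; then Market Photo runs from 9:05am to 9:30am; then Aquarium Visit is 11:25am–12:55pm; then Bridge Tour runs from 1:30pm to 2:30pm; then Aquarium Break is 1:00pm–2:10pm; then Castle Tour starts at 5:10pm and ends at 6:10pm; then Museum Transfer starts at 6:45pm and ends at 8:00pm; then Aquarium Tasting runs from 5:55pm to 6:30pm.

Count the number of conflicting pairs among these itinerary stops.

Sorted by start: Gallery Hike, Market Photo, Aquarium Visit, Aquarium Break, Bridge Tour, Castle Tour, Aquarium Tasting, Museum Transfer.
Market Photo starts after Gallery Hike ends — done with Gallery Hike.
Aquarium Visit starts after Market Photo ends — done with Market Photo.
Aquarium Break starts after Aquarium Visit ends — done with Aquarium Visit.
Bridge Tour starts before Aquarium Break ends → Aquarium Break and Bridge Tour overlap.
Castle Tour starts after Aquarium Break ends — done with Aquarium Break.
Castle Tour starts after Bridge Tour ends — done with Bridge Tour.
Aquarium Tasting starts before Castle Tour ends → Castle Tour and Aquarium Tasting overlap.
Museum Transfer starts after Castle Tour ends.
Museum Transfer starts after Aquarium Tasting ends.
Overlapping pairs: Aquarium Break & Bridge Tour, Aquarium Tasting & Castle Tour — 2 in total.

2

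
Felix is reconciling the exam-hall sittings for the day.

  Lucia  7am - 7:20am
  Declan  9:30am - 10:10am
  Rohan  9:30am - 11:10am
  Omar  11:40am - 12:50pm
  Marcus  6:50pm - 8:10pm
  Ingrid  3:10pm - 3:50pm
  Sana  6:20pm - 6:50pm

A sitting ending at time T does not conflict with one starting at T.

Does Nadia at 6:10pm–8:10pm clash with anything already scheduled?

Yes — it overlaps Marcus, Sana

Lucia: ends 7:20am at or before Nadia starts 6:10pm → clear.
Declan: ends 10:10am at or before Nadia starts 6:10pm → clear.
Rohan: ends 11:10am at or before Nadia starts 6:10pm → clear.
Omar: ends 12:50pm at or before Nadia starts 6:10pm → clear.
Ingrid: ends 3:50pm at or before Nadia starts 6:10pm → clear.
Sana: starts 6:20pm before Nadia ends 8:10pm, and ends 6:50pm after Nadia starts 6:10pm → overlap.
Marcus: starts 6:50pm before Nadia ends 8:10pm, and ends 8:10pm after Nadia starts 6:10pm → overlap.
Nadia overlaps Marcus, Sana.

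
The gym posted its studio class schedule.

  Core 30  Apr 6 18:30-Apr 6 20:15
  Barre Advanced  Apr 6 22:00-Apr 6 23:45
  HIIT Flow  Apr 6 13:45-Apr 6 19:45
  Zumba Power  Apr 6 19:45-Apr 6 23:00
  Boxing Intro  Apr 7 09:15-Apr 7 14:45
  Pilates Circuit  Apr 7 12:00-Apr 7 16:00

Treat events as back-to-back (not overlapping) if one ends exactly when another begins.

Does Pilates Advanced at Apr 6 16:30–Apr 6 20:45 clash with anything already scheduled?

HIIT Flow: starts Apr 6 13:45 before Pilates Advanced ends Apr 6 20:45, and ends Apr 6 19:45 after Pilates Advanced starts Apr 6 16:30 → overlap.
Core 30: starts Apr 6 18:30 before Pilates Advanced ends Apr 6 20:45, and ends Apr 6 20:15 after Pilates Advanced starts Apr 6 16:30 → overlap.
Zumba Power: starts Apr 6 19:45 before Pilates Advanced ends Apr 6 20:45, and ends Apr 6 23:00 after Pilates Advanced starts Apr 6 16:30 → overlap.
Barre Advanced: starts Apr 6 22:00 at or after Pilates Advanced ends Apr 6 20:45 → clear.
Boxing Intro: starts Apr 7 09:15 at or after Pilates Advanced ends Apr 6 20:45 → clear.
Pilates Circuit: starts Apr 7 12:00 at or after Pilates Advanced ends Apr 6 20:45 → clear.
Pilates Advanced overlaps Zumba Power, HIIT Flow, Core 30.

Yes — it overlaps Core 30, HIIT Flow, Zumba Power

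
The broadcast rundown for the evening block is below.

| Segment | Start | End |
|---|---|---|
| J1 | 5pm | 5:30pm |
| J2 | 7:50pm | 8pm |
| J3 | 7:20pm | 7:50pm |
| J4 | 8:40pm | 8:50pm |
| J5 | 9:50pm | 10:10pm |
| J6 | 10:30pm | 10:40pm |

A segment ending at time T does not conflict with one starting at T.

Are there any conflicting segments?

No

Sorted by start: J1, J3, J2, J4, J5, J6.
J3 starts after J1 ends, so J1 has no further overlaps.
J2 starts exactly when J3 ends (back-to-back, no overlap), so J3 has no further overlaps.
J4 starts after J2 ends, so J2 has no further overlaps.
J5 starts after J4 ends, so J4 has no further overlaps.
J6 starts after J5 ends.
Every pair is clear; the schedule has no overlaps.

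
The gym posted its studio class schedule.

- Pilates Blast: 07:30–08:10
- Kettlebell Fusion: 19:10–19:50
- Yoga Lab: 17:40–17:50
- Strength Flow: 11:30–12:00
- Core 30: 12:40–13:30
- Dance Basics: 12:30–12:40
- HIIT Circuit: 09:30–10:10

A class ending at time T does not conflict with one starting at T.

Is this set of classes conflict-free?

Yes

Sorted by start: Pilates Blast, HIIT Circuit, Strength Flow, Dance Basics, Core 30, Yoga Lab, Kettlebell Fusion.
HIIT Circuit starts after Pilates Blast ends, so Pilates Blast has no further overlaps.
Strength Flow starts after HIIT Circuit ends, so HIIT Circuit has no further overlaps.
Dance Basics starts after Strength Flow ends, so Strength Flow has no further overlaps.
Core 30 starts exactly when Dance Basics ends (back-to-back, no overlap), so Dance Basics has no further overlaps.
Yoga Lab starts after Core 30 ends, so Core 30 has no further overlaps.
Kettlebell Fusion starts after Yoga Lab ends.
Every pair is clear; the schedule has no overlaps.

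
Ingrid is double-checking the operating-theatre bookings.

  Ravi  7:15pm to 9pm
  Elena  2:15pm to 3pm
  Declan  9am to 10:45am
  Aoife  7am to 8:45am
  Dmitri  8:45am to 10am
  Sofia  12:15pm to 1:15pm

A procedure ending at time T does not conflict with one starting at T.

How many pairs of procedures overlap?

Sorted by start: Aoife, Dmitri, Declan, Sofia, Elena, Ravi.
Dmitri starts exactly when Aoife ends (back-to-back, no overlap); Aoife is clear from here.
Declan starts before Dmitri ends → Dmitri and Declan overlap.
Sofia starts after Dmitri ends; Dmitri is clear from here.
Sofia starts after Declan ends; Declan is clear from here.
Elena starts after Sofia ends; Sofia is clear from here.
Ravi starts after Elena ends.
Overlapping pairs: Declan & Dmitri — 1 in total.

1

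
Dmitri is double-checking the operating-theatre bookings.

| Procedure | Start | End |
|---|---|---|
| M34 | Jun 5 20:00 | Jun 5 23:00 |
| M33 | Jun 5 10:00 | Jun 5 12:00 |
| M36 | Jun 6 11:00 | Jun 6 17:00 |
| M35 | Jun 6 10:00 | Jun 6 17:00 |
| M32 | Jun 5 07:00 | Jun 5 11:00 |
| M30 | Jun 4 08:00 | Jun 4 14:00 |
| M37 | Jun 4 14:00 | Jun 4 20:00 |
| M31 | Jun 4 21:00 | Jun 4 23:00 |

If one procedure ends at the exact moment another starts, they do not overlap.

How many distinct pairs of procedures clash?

Two intervals overlap when each starts before the other ends.
Sorted by start: M30, M37, M31, M32, M33, M34, M35, M36.
M37 starts exactly when M30 ends (back-to-back, no overlap), so nothing later overlaps M30 either.
M31 starts after M37 ends, so nothing later overlaps M37 either.
M32 starts after M31 ends, so nothing later overlaps M31 either.
M33 starts before M32 ends → M32 and M33 overlap.
M34 starts after M32 ends, so nothing later overlaps M32 either.
M34 starts after M33 ends, so nothing later overlaps M33 either.
M35 starts after M34 ends, so nothing later overlaps M34 either.
M36 starts before M35 ends → M35 and M36 overlap.
Overlapping pairs: M32 & M33, M35 & M36 — 2 in total.

2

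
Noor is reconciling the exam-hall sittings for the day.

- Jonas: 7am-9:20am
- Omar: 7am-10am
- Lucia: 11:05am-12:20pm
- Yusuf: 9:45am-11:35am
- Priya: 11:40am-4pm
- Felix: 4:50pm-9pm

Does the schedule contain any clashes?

Yes

Sorted by start: Jonas, Omar, Yusuf, Lucia, Priya, Felix.
Omar starts before Jonas ends → Jonas and Omar overlap.
That's a conflict, so the schedule is not conflict-free.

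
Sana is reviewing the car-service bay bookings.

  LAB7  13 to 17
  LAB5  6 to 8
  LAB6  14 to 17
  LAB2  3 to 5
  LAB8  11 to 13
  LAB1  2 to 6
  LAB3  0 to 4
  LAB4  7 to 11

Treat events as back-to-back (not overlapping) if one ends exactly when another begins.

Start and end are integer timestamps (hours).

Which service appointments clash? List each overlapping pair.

LAB1 & LAB2, LAB1 & LAB3, LAB2 & LAB3, LAB4 & LAB5, LAB6 & LAB7

Sorted by start: LAB3, LAB1, LAB2, LAB5, LAB4, LAB8, LAB7, LAB6.
LAB1 starts before LAB3 ends → LAB3 and LAB1 overlap.
LAB2 starts before LAB3 ends → LAB3 and LAB2 overlap.
LAB5 starts after LAB3 ends; LAB3 is clear from here.
LAB2 starts before LAB1 ends → LAB1 and LAB2 overlap.
LAB5 starts exactly when LAB1 ends (back-to-back, no overlap); LAB1 is clear from here.
LAB5 starts after LAB2 ends; LAB2 is clear from here.
LAB4 starts before LAB5 ends → LAB5 and LAB4 overlap.
LAB8 starts after LAB5 ends; LAB5 is clear from here.
LAB8 starts exactly when LAB4 ends (back-to-back, no overlap); LAB4 is clear from here.
LAB7 starts exactly when LAB8 ends (back-to-back, no overlap); LAB8 is clear from here.
LAB6 starts before LAB7 ends → LAB7 and LAB6 overlap.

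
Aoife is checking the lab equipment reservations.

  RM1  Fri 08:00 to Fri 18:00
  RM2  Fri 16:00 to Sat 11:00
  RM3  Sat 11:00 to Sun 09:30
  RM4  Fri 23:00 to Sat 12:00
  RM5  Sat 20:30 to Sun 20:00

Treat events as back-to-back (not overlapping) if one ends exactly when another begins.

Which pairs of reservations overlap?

Two intervals overlap when each starts before the other ends.
Sorted by start: RM1, RM2, RM4, RM3, RM5.
RM2 starts before RM1 ends → RM1 and RM2 overlap.
RM4 starts after RM1 ends, so RM1 has no further overlaps.
RM4 starts before RM2 ends → RM2 and RM4 overlap.
RM3 starts exactly when RM2 ends (back-to-back, no overlap), so RM2 has no further overlaps.
RM3 starts before RM4 ends → RM4 and RM3 overlap.
RM5 starts after RM4 ends.
RM5 starts before RM3 ends → RM3 and RM5 overlap.

RM1 & RM2, RM2 & RM4, RM3 & RM4, RM3 & RM5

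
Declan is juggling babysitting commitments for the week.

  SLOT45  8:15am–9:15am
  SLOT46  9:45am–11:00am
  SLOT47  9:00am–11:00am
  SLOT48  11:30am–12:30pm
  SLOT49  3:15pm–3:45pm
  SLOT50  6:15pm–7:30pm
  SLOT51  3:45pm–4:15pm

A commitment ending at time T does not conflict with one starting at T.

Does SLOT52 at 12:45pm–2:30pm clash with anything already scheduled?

SLOT45: ends 9:15am at or before SLOT52 starts 12:45pm → clear.
SLOT47: ends 11:00am at or before SLOT52 starts 12:45pm → clear.
SLOT46: ends 11:00am at or before SLOT52 starts 12:45pm → clear.
SLOT48: ends 12:30pm at or before SLOT52 starts 12:45pm → clear.
SLOT49: starts 3:15pm at or after SLOT52 ends 2:30pm → clear.
SLOT51: starts 3:45pm at or after SLOT52 ends 2:30pm → clear.
SLOT50: starts 6:15pm at or after SLOT52 ends 2:30pm → clear.

No — it doesn't clash with anything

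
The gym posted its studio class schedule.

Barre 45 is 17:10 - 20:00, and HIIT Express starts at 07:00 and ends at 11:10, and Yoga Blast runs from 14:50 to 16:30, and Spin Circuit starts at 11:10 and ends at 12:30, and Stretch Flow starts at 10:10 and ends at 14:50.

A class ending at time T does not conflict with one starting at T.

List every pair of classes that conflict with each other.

HIIT Express & Stretch Flow, Spin Circuit & Stretch Flow

Sorted by start: HIIT Express, Stretch Flow, Spin Circuit, Yoga Blast, Barre 45.
Stretch Flow starts before HIIT Express ends → HIIT Express and Stretch Flow overlap.
Spin Circuit starts exactly when HIIT Express ends (back-to-back, no overlap) — done with HIIT Express.
Spin Circuit starts before Stretch Flow ends → Stretch Flow and Spin Circuit overlap.
Yoga Blast starts exactly when Stretch Flow ends (back-to-back, no overlap) — done with Stretch Flow.
Yoga Blast starts after Spin Circuit ends — done with Spin Circuit.
Barre 45 starts after Yoga Blast ends.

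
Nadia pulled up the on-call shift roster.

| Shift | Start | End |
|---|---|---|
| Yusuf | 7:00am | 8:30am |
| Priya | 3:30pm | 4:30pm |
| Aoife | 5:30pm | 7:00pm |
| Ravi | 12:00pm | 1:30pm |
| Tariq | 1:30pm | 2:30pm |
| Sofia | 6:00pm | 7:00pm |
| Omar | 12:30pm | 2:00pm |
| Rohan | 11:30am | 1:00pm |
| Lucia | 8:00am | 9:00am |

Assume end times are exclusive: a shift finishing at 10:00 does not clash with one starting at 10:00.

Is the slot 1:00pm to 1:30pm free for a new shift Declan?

No — it overlaps Omar, Ravi

Yusuf: ends 8:30am at or before Declan starts 1:00pm → clear.
Lucia: ends 9:00am at or before Declan starts 1:00pm → clear.
Rohan: ends 1:00pm at or before Declan starts 1:00pm → clear.
Ravi: starts 12:00pm before Declan ends 1:30pm, and ends 1:30pm after Declan starts 1:00pm → overlap.
Omar: starts 12:30pm before Declan ends 1:30pm, and ends 2:00pm after Declan starts 1:00pm → overlap.
Tariq: starts 1:30pm at or after Declan ends 1:30pm → clear.
Priya: starts 3:30pm at or after Declan ends 1:30pm → clear.
Aoife: starts 5:30pm at or after Declan ends 1:30pm → clear.
Sofia: starts 6:00pm at or after Declan ends 1:30pm → clear.
Declan overlaps Ravi, Omar.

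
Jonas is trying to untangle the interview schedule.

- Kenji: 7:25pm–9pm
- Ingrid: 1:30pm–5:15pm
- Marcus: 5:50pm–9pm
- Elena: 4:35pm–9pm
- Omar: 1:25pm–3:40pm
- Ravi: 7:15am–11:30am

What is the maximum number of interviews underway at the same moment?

3

Walk through starts and ends in time order (an end at T is processed before a start at T):
7:15am start Ravi → 1
11:30am end Ravi → 0
1:25pm start Omar → 1
1:30pm start Ingrid → 2
3:40pm end Omar → 1
4:35pm start Elena → 2
5:15pm end Ingrid → 1
5:50pm start Marcus → 2
7:25pm start Kenji → 3
9pm end Elena → 2
9pm end Kenji → 1
9pm end Marcus → 0
Peak is 3, at 7:25pm (Elena, Kenji, Marcus).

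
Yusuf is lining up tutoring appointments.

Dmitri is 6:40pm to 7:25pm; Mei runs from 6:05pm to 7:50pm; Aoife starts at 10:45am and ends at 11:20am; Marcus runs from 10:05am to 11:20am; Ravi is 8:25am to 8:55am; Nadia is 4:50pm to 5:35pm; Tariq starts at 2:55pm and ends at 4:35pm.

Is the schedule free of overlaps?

Sorted by start: Ravi, Marcus, Aoife, Tariq, Nadia, Mei, Dmitri.
Marcus starts after Ravi ends, so nothing later overlaps Ravi either.
Aoife starts before Marcus ends → Marcus and Aoife overlap.
That's a conflict, so the schedule is not conflict-free.

No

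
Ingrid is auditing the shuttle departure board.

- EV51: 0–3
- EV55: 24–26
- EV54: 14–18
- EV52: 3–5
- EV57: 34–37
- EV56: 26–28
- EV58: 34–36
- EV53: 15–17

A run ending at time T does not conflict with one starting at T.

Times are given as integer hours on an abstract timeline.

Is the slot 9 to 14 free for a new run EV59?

Yes — the slot is free

EV51: ends 3 at or before EV59 starts 9 → clear.
EV52: ends 5 at or before EV59 starts 9 → clear.
EV54: starts 14 at or after EV59 ends 14 → clear.
EV53: starts 15 at or after EV59 ends 14 → clear.
EV55: starts 24 at or after EV59 ends 14 → clear.
EV56: starts 26 at or after EV59 ends 14 → clear.
EV57: starts 34 at or after EV59 ends 14 → clear.
EV58: starts 34 at or after EV59 ends 14 → clear.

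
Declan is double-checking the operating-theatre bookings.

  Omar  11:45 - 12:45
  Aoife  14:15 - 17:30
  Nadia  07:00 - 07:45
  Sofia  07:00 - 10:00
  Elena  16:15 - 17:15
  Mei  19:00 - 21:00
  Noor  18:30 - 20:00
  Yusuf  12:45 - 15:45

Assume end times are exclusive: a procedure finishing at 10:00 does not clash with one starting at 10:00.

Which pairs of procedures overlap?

Aoife & Elena, Aoife & Yusuf, Mei & Noor, Nadia & Sofia

Sorted by start: Nadia, Sofia, Omar, Yusuf, Aoife, Elena, Noor, Mei.
Sofia starts before Nadia ends → Nadia and Sofia overlap.
Omar starts after Nadia ends, so Nadia has no further overlaps.
Omar starts after Sofia ends, so Sofia has no further overlaps.
Yusuf starts exactly when Omar ends (back-to-back, no overlap), so Omar has no further overlaps.
Aoife starts before Yusuf ends → Yusuf and Aoife overlap.
Elena starts after Yusuf ends, so Yusuf has no further overlaps.
Elena starts before Aoife ends → Aoife and Elena overlap.
Noor starts after Aoife ends, so Aoife has no further overlaps.
Noor starts after Elena ends, so Elena has no further overlaps.
Mei starts before Noor ends → Noor and Mei overlap.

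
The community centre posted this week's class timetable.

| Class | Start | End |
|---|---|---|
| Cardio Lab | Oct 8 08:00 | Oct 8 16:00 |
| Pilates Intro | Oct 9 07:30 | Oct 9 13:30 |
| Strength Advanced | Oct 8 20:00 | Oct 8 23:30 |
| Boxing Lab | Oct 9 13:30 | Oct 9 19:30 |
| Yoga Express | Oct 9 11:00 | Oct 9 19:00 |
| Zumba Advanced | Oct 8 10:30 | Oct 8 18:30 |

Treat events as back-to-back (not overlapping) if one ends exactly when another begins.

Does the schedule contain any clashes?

Yes

Sorted by start: Cardio Lab, Zumba Advanced, Strength Advanced, Pilates Intro, Yoga Express, Boxing Lab.
Zumba Advanced starts before Cardio Lab ends → Cardio Lab and Zumba Advanced overlap.
That's a conflict, so the schedule is not conflict-free.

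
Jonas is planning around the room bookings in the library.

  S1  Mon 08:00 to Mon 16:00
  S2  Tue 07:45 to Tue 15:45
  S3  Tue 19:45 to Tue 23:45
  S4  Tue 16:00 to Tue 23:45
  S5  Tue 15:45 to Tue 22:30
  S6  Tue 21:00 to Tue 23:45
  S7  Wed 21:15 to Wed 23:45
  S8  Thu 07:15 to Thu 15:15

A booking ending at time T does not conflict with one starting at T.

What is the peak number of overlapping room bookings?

Walk through starts and ends in time order (an end at T is processed before a start at T):
Mon 08:00 start S1 → 1
Mon 16:00 end S1 → 0
Tue 07:45 start S2 → 1
Tue 15:45 end S2 → 0
Tue 15:45 start S5 → 1
Tue 16:00 start S4 → 2
Tue 19:45 start S3 → 3
Tue 21:00 start S6 → 4
Tue 22:30 end S5 → 3
Tue 23:45 end S3 → 2
Tue 23:45 end S4 → 1
Tue 23:45 end S6 → 0
Wed 21:15 start S7 → 1
Wed 23:45 end S7 → 0
Thu 07:15 start S8 → 1
Thu 15:15 end S8 → 0
Peak is 4, at Tue 21:00 (S3, S4, S5, S6).

4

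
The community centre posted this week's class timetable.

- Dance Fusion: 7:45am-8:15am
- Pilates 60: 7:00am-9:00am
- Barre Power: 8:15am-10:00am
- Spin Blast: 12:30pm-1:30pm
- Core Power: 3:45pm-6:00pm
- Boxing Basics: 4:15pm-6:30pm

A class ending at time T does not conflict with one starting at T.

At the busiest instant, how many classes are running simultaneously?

2

Sort all start/end points and keep a running count:
7:00am start Pilates 60 → 1
7:45am start Dance Fusion → 2
8:15am end Dance Fusion → 1
8:15am start Barre Power → 2
9:00am end Pilates 60 → 1
10:00am end Barre Power → 0
12:30pm start Spin Blast → 1
1:30pm end Spin Blast → 0
3:45pm start Core Power → 1
4:15pm start Boxing Basics → 2
6:00pm end Core Power → 1
6:30pm end Boxing Basics → 0
Peak is 2, at 7:45am (Dance Fusion, Pilates 60).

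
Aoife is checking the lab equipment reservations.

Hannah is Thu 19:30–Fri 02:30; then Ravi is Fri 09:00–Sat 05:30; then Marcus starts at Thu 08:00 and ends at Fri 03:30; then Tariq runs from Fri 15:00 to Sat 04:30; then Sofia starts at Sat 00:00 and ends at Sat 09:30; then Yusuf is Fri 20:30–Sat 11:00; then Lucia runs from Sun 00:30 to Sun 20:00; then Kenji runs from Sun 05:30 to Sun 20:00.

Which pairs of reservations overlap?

Hannah & Marcus, Kenji & Lucia, Ravi & Sofia, Ravi & Tariq, Ravi & Yusuf, Sofia & Tariq, Sofia & Yusuf, Tariq & Yusuf

Sorted by start: Marcus, Hannah, Ravi, Tariq, Yusuf, Sofia, Lucia, Kenji.
Hannah starts before Marcus ends → Marcus and Hannah overlap.
Ravi starts after Marcus ends — done with Marcus.
Ravi starts after Hannah ends — done with Hannah.
Tariq starts before Ravi ends → Ravi and Tariq overlap.
Yusuf starts before Ravi ends → Ravi and Yusuf overlap.
Sofia starts before Ravi ends → Ravi and Sofia overlap.
Lucia starts after Ravi ends — done with Ravi.
Yusuf starts before Tariq ends → Tariq and Yusuf overlap.
Sofia starts before Tariq ends → Tariq and Sofia overlap.
Lucia starts after Tariq ends — done with Tariq.
Sofia starts before Yusuf ends → Yusuf and Sofia overlap.
Lucia starts after Yusuf ends — done with Yusuf.
Lucia starts after Sofia ends — done with Sofia.
Kenji starts before Lucia ends → Lucia and Kenji overlap.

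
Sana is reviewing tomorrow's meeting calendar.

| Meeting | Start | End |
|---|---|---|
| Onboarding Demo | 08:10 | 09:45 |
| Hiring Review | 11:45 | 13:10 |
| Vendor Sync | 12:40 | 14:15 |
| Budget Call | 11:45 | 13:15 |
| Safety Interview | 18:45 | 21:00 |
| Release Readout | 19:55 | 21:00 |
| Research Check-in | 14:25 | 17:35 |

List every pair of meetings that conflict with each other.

Budget Call & Hiring Review, Budget Call & Vendor Sync, Hiring Review & Vendor Sync, Release Readout & Safety Interview

Sorted by start: Onboarding Demo, Hiring Review, Budget Call, Vendor Sync, Research Check-in, Safety Interview, Release Readout.
Hiring Review starts after Onboarding Demo ends — done with Onboarding Demo.
Budget Call starts before Hiring Review ends → Hiring Review and Budget Call overlap.
Vendor Sync starts before Hiring Review ends → Hiring Review and Vendor Sync overlap.
Research Check-in starts after Hiring Review ends — done with Hiring Review.
Vendor Sync starts before Budget Call ends → Budget Call and Vendor Sync overlap.
Research Check-in starts after Budget Call ends — done with Budget Call.
Research Check-in starts after Vendor Sync ends — done with Vendor Sync.
Safety Interview starts after Research Check-in ends — done with Research Check-in.
Release Readout starts before Safety Interview ends → Safety Interview and Release Readout overlap.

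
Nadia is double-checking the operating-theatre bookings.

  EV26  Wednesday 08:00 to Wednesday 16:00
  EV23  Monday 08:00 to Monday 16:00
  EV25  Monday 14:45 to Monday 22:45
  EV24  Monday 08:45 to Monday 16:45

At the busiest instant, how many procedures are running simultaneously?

Walk through starts and ends in time order (an end at T is processed before a start at T):
Monday 08:00 start EV23 → 1
Monday 08:45 start EV24 → 2
Monday 14:45 start EV25 → 3
Monday 16:00 end EV23 → 2
Monday 16:45 end EV24 → 1
Monday 22:45 end EV25 → 0
Wednesday 08:00 start EV26 → 1
Wednesday 16:00 end EV26 → 0
Peak is 3, at Monday 14:45 (EV23, EV24, EV25).

3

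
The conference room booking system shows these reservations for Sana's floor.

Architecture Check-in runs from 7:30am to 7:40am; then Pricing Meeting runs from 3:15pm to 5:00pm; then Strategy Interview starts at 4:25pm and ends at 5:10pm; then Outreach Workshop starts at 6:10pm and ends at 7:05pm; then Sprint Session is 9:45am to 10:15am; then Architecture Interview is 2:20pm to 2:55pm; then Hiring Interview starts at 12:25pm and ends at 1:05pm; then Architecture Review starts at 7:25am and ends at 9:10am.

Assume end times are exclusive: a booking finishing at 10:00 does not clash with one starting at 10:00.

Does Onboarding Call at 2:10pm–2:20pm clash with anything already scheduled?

No — it doesn't clash with anything

Architecture Review: ends 9:10am at or before Onboarding Call starts 2:10pm → clear.
Architecture Check-in: ends 7:40am at or before Onboarding Call starts 2:10pm → clear.
Sprint Session: ends 10:15am at or before Onboarding Call starts 2:10pm → clear.
Hiring Interview: ends 1:05pm at or before Onboarding Call starts 2:10pm → clear.
Architecture Interview: starts 2:20pm at or after Onboarding Call ends 2:20pm → clear.
Pricing Meeting: starts 3:15pm at or after Onboarding Call ends 2:20pm → clear.
Strategy Interview: starts 4:25pm at or after Onboarding Call ends 2:20pm → clear.
Outreach Workshop: starts 6:10pm at or after Onboarding Call ends 2:20pm → clear.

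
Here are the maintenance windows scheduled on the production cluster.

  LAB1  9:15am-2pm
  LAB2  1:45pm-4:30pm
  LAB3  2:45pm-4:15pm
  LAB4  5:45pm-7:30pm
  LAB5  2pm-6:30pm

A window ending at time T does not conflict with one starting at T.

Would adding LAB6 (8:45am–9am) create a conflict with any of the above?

No — it doesn't clash with anything

LAB1: starts 9:15am at or after LAB6 ends 9am → clear.
LAB2: starts 1:45pm at or after LAB6 ends 9am → clear.
LAB5: starts 2pm at or after LAB6 ends 9am → clear.
LAB3: starts 2:45pm at or after LAB6 ends 9am → clear.
LAB4: starts 5:45pm at or after LAB6 ends 9am → clear.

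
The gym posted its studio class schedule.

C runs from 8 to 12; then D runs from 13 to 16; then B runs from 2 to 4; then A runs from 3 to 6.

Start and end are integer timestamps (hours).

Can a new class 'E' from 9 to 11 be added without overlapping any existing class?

No — it overlaps C

B: ends 4 at or before E starts 9 → clear.
A: ends 6 at or before E starts 9 → clear.
C: starts 8 before E ends 11, and ends 12 after E starts 9 → overlap.
D: starts 13 at or after E ends 11 → clear.
E overlaps C.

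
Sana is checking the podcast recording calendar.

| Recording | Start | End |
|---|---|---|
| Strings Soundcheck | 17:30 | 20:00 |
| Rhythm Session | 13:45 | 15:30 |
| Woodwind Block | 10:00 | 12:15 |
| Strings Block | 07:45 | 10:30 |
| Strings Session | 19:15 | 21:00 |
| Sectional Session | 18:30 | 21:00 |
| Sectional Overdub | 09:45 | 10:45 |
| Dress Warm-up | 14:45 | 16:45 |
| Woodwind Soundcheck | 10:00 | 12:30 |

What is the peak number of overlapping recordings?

4

Sweep the timeline, counting +1 at each start and −1 at each end (ends before starts at a tie):
07:45 start Strings Block → 1
09:45 start Sectional Overdub → 2
10:00 start Woodwind Block → 3
10:00 start Woodwind Soundcheck → 4
10:30 end Strings Block → 3
10:45 end Sectional Overdub → 2
12:15 end Woodwind Block → 1
12:30 end Woodwind Soundcheck → 0
13:45 start Rhythm Session → 1
14:45 start Dress Warm-up → 2
15:30 end Rhythm Session → 1
16:45 end Dress Warm-up → 0
17:30 start Strings Soundcheck → 1
18:30 start Sectional Session → 2
19:15 start Strings Session → 3
20:00 end Strings Soundcheck → 2
21:00 end Sectional Session → 1
21:00 end Strings Session → 0
Peak is 4, at 10:00 (Sectional Overdub, Strings Block, Woodwind Block, Woodwind Soundcheck).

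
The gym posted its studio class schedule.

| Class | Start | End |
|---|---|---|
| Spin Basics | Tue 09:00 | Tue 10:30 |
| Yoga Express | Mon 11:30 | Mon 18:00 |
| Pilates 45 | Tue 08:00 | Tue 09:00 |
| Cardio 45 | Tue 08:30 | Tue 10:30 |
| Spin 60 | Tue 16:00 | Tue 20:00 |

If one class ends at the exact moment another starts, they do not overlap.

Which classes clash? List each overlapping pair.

Cardio 45 & Pilates 45, Cardio 45 & Spin Basics

Two intervals overlap when each starts before the other ends.
Sorted by start: Yoga Express, Pilates 45, Cardio 45, Spin Basics, Spin 60.
Pilates 45 starts after Yoga Express ends — done with Yoga Express.
Cardio 45 starts before Pilates 45 ends → Pilates 45 and Cardio 45 overlap.
Spin Basics starts exactly when Pilates 45 ends (back-to-back, no overlap) — done with Pilates 45.
Spin Basics starts before Cardio 45 ends → Cardio 45 and Spin Basics overlap.
Spin 60 starts after Cardio 45 ends.
Spin 60 starts after Spin Basics ends.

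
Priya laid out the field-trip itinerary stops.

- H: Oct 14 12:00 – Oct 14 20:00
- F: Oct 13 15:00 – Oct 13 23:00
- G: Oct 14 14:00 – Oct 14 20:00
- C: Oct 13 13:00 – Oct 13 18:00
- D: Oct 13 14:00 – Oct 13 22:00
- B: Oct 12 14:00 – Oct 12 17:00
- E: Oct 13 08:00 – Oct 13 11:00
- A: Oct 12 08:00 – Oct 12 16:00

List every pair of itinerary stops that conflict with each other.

A & B, C & D, C & F, D & F, G & H

Sorted by start: A, B, E, C, D, F, H, G.
B starts before A ends → A and B overlap.
E starts after A ends — done with A.
E starts after B ends — done with B.
C starts after E ends — done with E.
D starts before C ends → C and D overlap.
F starts before C ends → C and F overlap.
H starts after C ends — done with C.
F starts before D ends → D and F overlap.
H starts after D ends — done with D.
H starts after F ends — done with F.
G starts before H ends → H and G overlap.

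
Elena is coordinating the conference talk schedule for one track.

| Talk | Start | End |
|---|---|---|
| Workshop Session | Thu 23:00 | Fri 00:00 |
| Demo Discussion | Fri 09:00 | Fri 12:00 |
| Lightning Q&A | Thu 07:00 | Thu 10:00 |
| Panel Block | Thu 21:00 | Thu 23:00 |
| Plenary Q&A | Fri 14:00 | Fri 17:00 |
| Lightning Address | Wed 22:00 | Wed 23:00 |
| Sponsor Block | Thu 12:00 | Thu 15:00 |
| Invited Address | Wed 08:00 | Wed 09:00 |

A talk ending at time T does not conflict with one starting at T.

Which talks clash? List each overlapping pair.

no conflicts

Check each pair: they overlap iff neither finishes before the other starts.
Sorted by start: Invited Address, Lightning Address, Lightning Q&A, Sponsor Block, Panel Block, Workshop Session, Demo Discussion, Plenary Q&A.
Lightning Address starts after Invited Address ends, so Invited Address has no further overlaps.
Lightning Q&A starts after Lightning Address ends, so Lightning Address has no further overlaps.
Sponsor Block starts after Lightning Q&A ends, so Lightning Q&A has no further overlaps.
Panel Block starts after Sponsor Block ends, so Sponsor Block has no further overlaps.
Workshop Session starts exactly when Panel Block ends (back-to-back, no overlap), so Panel Block has no further overlaps.
Demo Discussion starts after Workshop Session ends, so Workshop Session has no further overlaps.
Plenary Q&A starts after Demo Discussion ends.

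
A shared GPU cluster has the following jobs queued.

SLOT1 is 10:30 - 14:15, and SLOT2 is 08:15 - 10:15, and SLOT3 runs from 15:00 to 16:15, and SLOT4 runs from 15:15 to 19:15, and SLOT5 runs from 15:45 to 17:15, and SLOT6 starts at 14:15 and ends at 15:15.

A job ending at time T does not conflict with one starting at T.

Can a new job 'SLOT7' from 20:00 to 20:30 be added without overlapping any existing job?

SLOT2: ends 10:15 at or before SLOT7 starts 20:00 → clear.
SLOT1: ends 14:15 at or before SLOT7 starts 20:00 → clear.
SLOT6: ends 15:15 at or before SLOT7 starts 20:00 → clear.
SLOT3: ends 16:15 at or before SLOT7 starts 20:00 → clear.
SLOT4: ends 19:15 at or before SLOT7 starts 20:00 → clear.
SLOT5: ends 17:15 at or before SLOT7 starts 20:00 → clear.

Yes — the slot is free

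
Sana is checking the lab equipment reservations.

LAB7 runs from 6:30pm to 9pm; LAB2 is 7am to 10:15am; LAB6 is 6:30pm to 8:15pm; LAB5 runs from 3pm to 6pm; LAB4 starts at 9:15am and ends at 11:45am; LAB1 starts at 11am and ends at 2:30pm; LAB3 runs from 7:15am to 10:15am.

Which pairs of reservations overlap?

LAB1 & LAB4, LAB2 & LAB3, LAB2 & LAB4, LAB3 & LAB4, LAB6 & LAB7

Check each pair: they overlap iff neither finishes before the other starts.
Sorted by start: LAB2, LAB3, LAB4, LAB1, LAB5, LAB6, LAB7.
LAB3 starts before LAB2 ends → LAB2 and LAB3 overlap.
LAB4 starts before LAB2 ends → LAB2 and LAB4 overlap.
LAB1 starts after LAB2 ends — done with LAB2.
LAB4 starts before LAB3 ends → LAB3 and LAB4 overlap.
LAB1 starts after LAB3 ends — done with LAB3.
LAB1 starts before LAB4 ends → LAB4 and LAB1 overlap.
LAB5 starts after LAB4 ends — done with LAB4.
LAB5 starts after LAB1 ends — done with LAB1.
LAB6 starts after LAB5 ends — done with LAB5.
LAB7 starts before LAB6 ends → LAB6 and LAB7 overlap.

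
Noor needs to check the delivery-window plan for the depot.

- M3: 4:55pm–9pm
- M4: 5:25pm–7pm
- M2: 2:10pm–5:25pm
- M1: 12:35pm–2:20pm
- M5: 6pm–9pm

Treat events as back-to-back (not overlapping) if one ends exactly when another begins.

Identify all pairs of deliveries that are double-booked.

Two intervals overlap when each starts before the other ends.
Sorted by start: M1, M2, M3, M4, M5.
M2 starts before M1 ends → M1 and M2 overlap.
M3 starts after M1 ends — done with M1.
M3 starts before M2 ends → M2 and M3 overlap.
M4 starts exactly when M2 ends (back-to-back, no overlap) — done with M2.
M4 starts before M3 ends → M3 and M4 overlap.
M5 starts before M3 ends → M3 and M5 overlap.
M5 starts before M4 ends → M4 and M5 overlap.

M1 & M2, M2 & M3, M3 & M4, M3 & M5, M4 & M5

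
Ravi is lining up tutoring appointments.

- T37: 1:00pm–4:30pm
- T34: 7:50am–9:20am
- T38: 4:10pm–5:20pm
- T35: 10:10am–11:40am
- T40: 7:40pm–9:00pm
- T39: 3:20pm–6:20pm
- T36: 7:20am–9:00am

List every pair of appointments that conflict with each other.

Sorted by start: T36, T34, T35, T37, T39, T38, T40.
T34 starts before T36 ends → T36 and T34 overlap.
T35 starts after T36 ends, so nothing later overlaps T36 either.
T35 starts after T34 ends, so nothing later overlaps T34 either.
T37 starts after T35 ends, so nothing later overlaps T35 either.
T39 starts before T37 ends → T37 and T39 overlap.
T38 starts before T37 ends → T37 and T38 overlap.
T40 starts after T37 ends.
T38 starts before T39 ends → T39 and T38 overlap.
T40 starts after T39 ends.
T40 starts after T38 ends.

T34 & T36, T37 & T38, T37 & T39, T38 & T39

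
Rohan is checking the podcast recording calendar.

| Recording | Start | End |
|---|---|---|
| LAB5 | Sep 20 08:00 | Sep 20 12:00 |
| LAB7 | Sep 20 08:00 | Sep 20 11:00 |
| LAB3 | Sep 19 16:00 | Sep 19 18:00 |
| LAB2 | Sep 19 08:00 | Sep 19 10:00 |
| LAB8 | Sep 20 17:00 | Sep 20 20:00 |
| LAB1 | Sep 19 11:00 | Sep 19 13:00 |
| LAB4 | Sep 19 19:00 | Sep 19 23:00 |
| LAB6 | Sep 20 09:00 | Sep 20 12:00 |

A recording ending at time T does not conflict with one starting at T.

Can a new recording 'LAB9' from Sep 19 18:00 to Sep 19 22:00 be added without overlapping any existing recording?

LAB2: ends Sep 19 10:00 at or before LAB9 starts Sep 19 18:00 → clear.
LAB1: ends Sep 19 13:00 at or before LAB9 starts Sep 19 18:00 → clear.
LAB3: ends Sep 19 18:00 at or before LAB9 starts Sep 19 18:00 → clear.
LAB4: starts Sep 19 19:00 before LAB9 ends Sep 19 22:00, and ends Sep 19 23:00 after LAB9 starts Sep 19 18:00 → overlap.
LAB5: starts Sep 20 08:00 at or after LAB9 ends Sep 19 22:00 → clear.
LAB7: starts Sep 20 08:00 at or after LAB9 ends Sep 19 22:00 → clear.
LAB6: starts Sep 20 09:00 at or after LAB9 ends Sep 19 22:00 → clear.
LAB8: starts Sep 20 17:00 at or after LAB9 ends Sep 19 22:00 → clear.
LAB9 overlaps LAB4.

No — it overlaps LAB4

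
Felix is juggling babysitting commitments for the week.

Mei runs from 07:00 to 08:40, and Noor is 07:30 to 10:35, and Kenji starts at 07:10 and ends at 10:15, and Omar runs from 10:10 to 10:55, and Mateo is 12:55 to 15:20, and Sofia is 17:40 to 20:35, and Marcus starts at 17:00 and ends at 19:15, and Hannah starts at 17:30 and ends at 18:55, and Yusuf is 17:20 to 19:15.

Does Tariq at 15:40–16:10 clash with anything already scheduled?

Mei: ends 08:40 at or before Tariq starts 15:40 → clear.
Kenji: ends 10:15 at or before Tariq starts 15:40 → clear.
Noor: ends 10:35 at or before Tariq starts 15:40 → clear.
Omar: ends 10:55 at or before Tariq starts 15:40 → clear.
Mateo: ends 15:20 at or before Tariq starts 15:40 → clear.
Marcus: starts 17:00 at or after Tariq ends 16:10 → clear.
Yusuf: starts 17:20 at or after Tariq ends 16:10 → clear.
Hannah: starts 17:30 at or after Tariq ends 16:10 → clear.
Sofia: starts 17:40 at or after Tariq ends 16:10 → clear.

No — it doesn't clash with anything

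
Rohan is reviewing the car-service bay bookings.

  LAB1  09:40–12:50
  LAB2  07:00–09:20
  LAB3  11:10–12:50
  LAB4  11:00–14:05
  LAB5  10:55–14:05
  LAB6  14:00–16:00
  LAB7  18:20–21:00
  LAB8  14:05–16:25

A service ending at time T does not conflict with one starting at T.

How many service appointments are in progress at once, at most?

4

Sort all start/end points and keep a running count:
07:00 start LAB2 → 1
09:20 end LAB2 → 0
09:40 start LAB1 → 1
10:55 start LAB5 → 2
11:00 start LAB4 → 3
11:10 start LAB3 → 4
12:50 end LAB1 → 3
12:50 end LAB3 → 2
14:00 start LAB6 → 3
14:05 end LAB4 → 2
14:05 end LAB5 → 1
14:05 start LAB8 → 2
16:00 end LAB6 → 1
16:25 end LAB8 → 0
18:20 start LAB7 → 1
21:00 end LAB7 → 0
Peak is 4, at 11:10 (LAB1, LAB3, LAB4, LAB5).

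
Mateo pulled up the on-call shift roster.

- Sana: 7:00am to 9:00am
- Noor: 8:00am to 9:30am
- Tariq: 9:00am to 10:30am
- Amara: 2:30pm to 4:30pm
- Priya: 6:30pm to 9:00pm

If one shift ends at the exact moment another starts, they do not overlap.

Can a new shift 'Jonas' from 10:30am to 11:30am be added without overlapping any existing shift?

Yes — the slot is free

Sana: ends 9:00am at or before Jonas starts 10:30am → clear.
Noor: ends 9:30am at or before Jonas starts 10:30am → clear.
Tariq: ends 10:30am at or before Jonas starts 10:30am → clear.
Amara: starts 2:30pm at or after Jonas ends 11:30am → clear.
Priya: starts 6:30pm at or after Jonas ends 11:30am → clear.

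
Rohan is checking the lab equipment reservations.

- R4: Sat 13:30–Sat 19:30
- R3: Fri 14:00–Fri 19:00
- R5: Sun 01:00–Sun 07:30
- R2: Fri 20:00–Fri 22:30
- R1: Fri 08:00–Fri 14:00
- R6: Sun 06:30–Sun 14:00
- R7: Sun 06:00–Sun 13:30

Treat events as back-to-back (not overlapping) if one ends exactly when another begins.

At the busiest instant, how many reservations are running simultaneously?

3

Sort all start/end points and keep a running count:
Fri 08:00 start R1 → 1
Fri 14:00 end R1 → 0
Fri 14:00 start R3 → 1
Fri 19:00 end R3 → 0
Fri 20:00 start R2 → 1
Fri 22:30 end R2 → 0
Sat 13:30 start R4 → 1
Sat 19:30 end R4 → 0
Sun 01:00 start R5 → 1
Sun 06:00 start R7 → 2
Sun 06:30 start R6 → 3
Sun 07:30 end R5 → 2
Sun 13:30 end R7 → 1
Sun 14:00 end R6 → 0
Peak is 3, at Sun 06:30 (R5, R6, R7).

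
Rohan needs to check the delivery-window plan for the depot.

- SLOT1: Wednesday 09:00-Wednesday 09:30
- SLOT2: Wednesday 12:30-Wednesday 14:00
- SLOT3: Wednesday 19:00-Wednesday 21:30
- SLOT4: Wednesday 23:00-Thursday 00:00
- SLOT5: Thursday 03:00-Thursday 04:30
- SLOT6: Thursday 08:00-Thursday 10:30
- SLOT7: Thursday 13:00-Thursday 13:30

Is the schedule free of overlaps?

Sorted by start: SLOT1, SLOT2, SLOT3, SLOT4, SLOT5, SLOT6, SLOT7.
SLOT2 starts after SLOT1 ends, so nothing later overlaps SLOT1 either.
SLOT3 starts after SLOT2 ends, so nothing later overlaps SLOT2 either.
SLOT4 starts after SLOT3 ends, so nothing later overlaps SLOT3 either.
SLOT5 starts after SLOT4 ends, so nothing later overlaps SLOT4 either.
SLOT6 starts after SLOT5 ends, so nothing later overlaps SLOT5 either.
SLOT7 starts after SLOT6 ends.
Every pair is clear; the schedule has no overlaps.

Yes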